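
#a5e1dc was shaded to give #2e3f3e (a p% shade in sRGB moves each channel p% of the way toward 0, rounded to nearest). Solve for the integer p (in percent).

72%

#a5e1dc is rgb(165, 225, 220); #2e3f3e is rgb(46, 63, 62).
On the G channel (widest range): 63 ≈ 225 + (p/100)(0 − 225), so p ≈ 100×(63 − 225)/(0 − 225) = -16200/-225 = 72.00.
p = 72 reproduces all three channels after rounding.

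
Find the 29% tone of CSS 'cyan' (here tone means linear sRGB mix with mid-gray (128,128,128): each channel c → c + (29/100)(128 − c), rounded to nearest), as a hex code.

CSS cyan is rgb(0, 255, 255).
A 29% tone moves each channel 29% toward 128:
  R: 0 + 0.29×(128−0) = 0 + 37.12 = 37.12 → 37
  G: 255 − 36.83 = 218.17 → 218
  B: 255 − 36.83 = 218.17 → 218
rgb(37, 218, 218) = #25dada.

#25dada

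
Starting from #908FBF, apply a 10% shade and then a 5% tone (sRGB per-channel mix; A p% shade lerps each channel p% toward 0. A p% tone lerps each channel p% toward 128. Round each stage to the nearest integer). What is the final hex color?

#908FBF is rgb(144, 143, 191).
A 10% shade moves each channel 10% toward 0:
  R: 144 − 14.4 = 129.6 → 130
  G: 143 − 14.3 = 128.7 → 129
  B: 191 + 0.1×(0−191) = 191 − 19.1 = 171.9 → 172
After the shade: rgb(130, 129, 172) = #8281AC.
A 5% tone moves each channel 5% toward 128:
  R: 130 − 0.1 = 129.9 → 130
  G: 129 + 0.05×(128−129) = 129 − 0.05 = 128.95 → 129
  B: 172 − 2.2 = 169.8 → 170
rgb(130, 129, 170) = #8281AA.

#8281AA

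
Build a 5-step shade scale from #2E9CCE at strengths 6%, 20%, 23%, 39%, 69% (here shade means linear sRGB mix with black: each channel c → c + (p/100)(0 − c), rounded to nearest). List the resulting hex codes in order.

#2E9CCE is rgb(46, 156, 206).
6%: (46 − 2.76 = 43.24→43, 156 − 9.36 = 146.64→147, 206 − 12.36 = 193.64→194) → #2B93C2
20%: (46 − 9.2 = 36.8→37, 156 − 31.2 = 124.8→125, 206 − 41.2 = 164.8→165) → #257DA5
23%: (46 − 10.58 = 35.42→35, 156 − 35.88 = 120.12→120, 206 − 47.38 = 158.62→159) → #23789F
39%: (46 − 17.94 = 28.06→28, 156 − 60.84 = 95.16→95, 206 − 80.34 = 125.66→126) → #1C5F7E
69%: (46 − 31.74 = 14.26→14, 156 − 107.64 = 48.36→48, 206 − 142.14 = 63.86→64) → #0E3040

#2B93C2, #257DA5, #23789F, #1C5F7E, #0E3040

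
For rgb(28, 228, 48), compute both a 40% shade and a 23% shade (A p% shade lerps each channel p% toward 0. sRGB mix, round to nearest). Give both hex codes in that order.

#11891D, #16B025

40% shade:
  R: 28 − 11.2 = 16.8 → 17
  G: 228 − 91.2 = 136.8 → 137
  B: 48 + 0.4×(0−48) = 48 − 19.2 = 28.8 → 29
  → #11891D
23% shade:
  R: 28 + 0.23×(0−28) = 28 − 6.44 = 21.56 → 22
  G: 228 − 52.44 = 175.56 → 176
  B: 48 + 0.23×(0−48) = 48 − 11.04 = 36.96 → 37
  → #16B025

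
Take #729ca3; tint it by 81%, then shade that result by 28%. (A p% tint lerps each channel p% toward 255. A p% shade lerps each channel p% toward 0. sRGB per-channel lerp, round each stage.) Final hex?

#729ca3 is rgb(114, 156, 163).
Lerp each channel 81% toward 255:
  R: 114 + 0.81×(255−114) = 114 + 114.21 = 228.21 → 228
  G: 156 + 0.81×(255−156) = 156 + 80.19 = 236.19 → 236
  B: 163 + 0.81×(255−163) = 163 + 74.52 = 237.52 → 238
After the tint: rgb(228, 236, 238) = #e4ecee.
Lerp each channel 28% toward 0:
  R: 228 − 63.84 = 164.16 → 164
  G: 236 − 66.08 = 169.92 → 170
  B: 238 + 0.28×(0−238) = 238 − 66.64 = 171.36 → 171
rgb(164, 170, 171) = #a4aaab.

#a4aaab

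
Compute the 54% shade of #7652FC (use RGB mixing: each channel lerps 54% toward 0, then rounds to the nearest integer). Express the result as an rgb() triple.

rgb(54, 38, 116)

#7652FC is rgb(118, 82, 252).
A 54% shade moves each channel 54% toward 0:
  R: 118 + 0.54×(0−118) = 118 − 63.72 = 54.28 → 54
  G: 82 − 44.28 = 37.72 → 38
  B: 252 + 0.54×(0−252) = 252 − 136.08 = 115.92 → 116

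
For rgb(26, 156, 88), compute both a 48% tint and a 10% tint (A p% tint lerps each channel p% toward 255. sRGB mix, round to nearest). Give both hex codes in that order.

48% tint:
  R: 26 + 0.48×(255−26) = 26 + 109.92 = 135.92 → 136
  G: 156 + 47.52 = 203.52 → 204
  B: 88 + 0.48×(255−88) = 88 + 80.16 = 168.16 → 168
  → #88CCA8
10% tint:
  R: 26 + 22.9 = 48.9 → 49
  G: 156 + 0.1×(255−156) = 156 + 9.9 = 165.9 → 166
  B: 88 + 0.1×(255−88) = 88 + 16.7 = 104.7 → 105
  → #31A669

#88CCA8, #31A669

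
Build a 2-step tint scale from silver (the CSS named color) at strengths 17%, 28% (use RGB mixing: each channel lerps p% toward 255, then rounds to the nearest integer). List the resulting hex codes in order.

CSS silver is rgb(192, 192, 192).
17%: (192 + 10.71 = 202.71→203, 192 + 10.71 = 202.71→203, 192 + 10.71 = 202.71→203) → #cbcbcb
28%: (192 + 17.64 = 209.64→210, 192 + 17.64 = 209.64→210, 192 + 17.64 = 209.64→210) → #d2d2d2

#cbcbcb, #d2d2d2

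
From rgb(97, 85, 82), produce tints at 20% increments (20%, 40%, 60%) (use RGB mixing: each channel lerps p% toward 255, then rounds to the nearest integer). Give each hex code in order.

#817775, #A09997, #C0BBBA

20%: (97 + 31.6 = 128.6→129, 85 + 34 = 119→119, 82 + 34.6 = 116.6→117) → #817775
40%: (97 + 63.2 = 160.2→160, 85 + 68 = 153→153, 82 + 69.2 = 151.2→151) → #A09997
60%: (97 + 94.8 = 191.8→192, 85 + 102 = 187→187, 82 + 103.8 = 185.8→186) → #C0BBBA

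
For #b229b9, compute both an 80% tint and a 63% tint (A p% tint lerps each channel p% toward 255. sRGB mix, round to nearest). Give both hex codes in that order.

#f0d4f1, #e3b0e5

#b229b9 is rgb(178, 41, 185).
80% tint:
  R: 178 + 61.6 = 239.6 → 240
  G: 41 + 171.2 = 212.2 → 212
  B: 185 + 0.8×(255−185) = 185 + 56 = 241 → 241
  → #f0d4f1
63% tint:
  R: 178 + 0.63×(255−178) = 178 + 48.51 = 226.51 → 227
  G: 41 + 0.63×(255−41) = 41 + 134.82 = 175.82 → 176
  B: 185 + 44.1 = 229.1 → 229
  → #e3b0e5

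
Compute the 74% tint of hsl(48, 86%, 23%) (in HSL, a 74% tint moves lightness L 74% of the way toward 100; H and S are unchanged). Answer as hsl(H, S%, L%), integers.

hsl(48, 86%, 80%)

L moves 74% from 23 toward 100: 23 + 56.98 = 79.98 → 80.
H and S are unchanged.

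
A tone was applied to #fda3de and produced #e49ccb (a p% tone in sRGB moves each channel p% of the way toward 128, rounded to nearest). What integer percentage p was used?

#fda3de is rgb(253, 163, 222); #e49ccb is rgb(228, 156, 203).
On the R channel (widest range): 228 ≈ 253 + (p/100)(128 − 253), so p ≈ 100×(228 − 253)/(128 − 253) = -2500/-125 = 20.00.
p = 20 reproduces all three channels after rounding.

20%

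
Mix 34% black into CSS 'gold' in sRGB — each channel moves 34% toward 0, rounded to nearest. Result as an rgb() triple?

CSS gold is rgb(255, 215, 0).
Per channel, c → c + 0.34(0 − c):
  R: 255 + 0.34×(0−255) = 255 − 86.7 = 168.3 → 168
  G: 215 + 0.34×(0−215) = 215 − 73.1 = 141.9 → 142
  B: 0 + 0.34×(0−0) = 0 + 0 = 0 → 0

rgb(168, 142, 0)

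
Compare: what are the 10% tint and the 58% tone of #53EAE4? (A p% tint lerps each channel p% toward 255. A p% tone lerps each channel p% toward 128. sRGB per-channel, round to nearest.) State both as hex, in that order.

#53EAE4 is rgb(83, 234, 228).
10% tint:
  R: 83 + 0.1×(255−83) = 83 + 17.2 = 100.2 → 100
  G: 234 + 0.1×(255−234) = 234 + 2.1 = 236.1 → 236
  B: 228 + 2.7 = 230.7 → 231
  → #64ECE7
58% tone:
  R: 83 + 0.58×(128−83) = 83 + 26.1 = 109.1 → 109
  G: 234 − 61.48 = 172.52 → 173
  B: 228 + 0.58×(128−228) = 228 − 58 = 170 → 170
  → #6DADAA

#64ECE7, #6DADAA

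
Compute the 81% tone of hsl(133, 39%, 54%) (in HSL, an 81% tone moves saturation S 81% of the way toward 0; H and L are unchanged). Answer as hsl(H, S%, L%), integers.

S moves 81% from 39 toward 0: 39 − 31.59 = 7.41 → 7.
H and L are unchanged.

hsl(133, 7%, 54%)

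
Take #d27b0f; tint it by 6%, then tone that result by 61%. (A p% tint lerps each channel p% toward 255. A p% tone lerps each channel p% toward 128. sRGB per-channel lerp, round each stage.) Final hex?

#a18159

#d27b0f is rgb(210, 123, 15).
Per channel, c → c + 0.06(255 − c):
  R: 210 + 0.06×(255−210) = 210 + 2.7 = 212.7 → 213
  G: 123 + 7.92 = 130.92 → 131
  B: 15 + 14.4 = 29.4 → 29
After the tint: rgb(213, 131, 29) = #d5831d.
A 61% tone moves each channel 61% toward 128:
  R: 213 + 0.61×(128−213) = 213 − 51.85 = 161.15 → 161
  G: 131 + 0.61×(128−131) = 131 − 1.83 = 129.17 → 129
  B: 29 + 60.39 = 89.39 → 89
rgb(161, 129, 89) = #a18159.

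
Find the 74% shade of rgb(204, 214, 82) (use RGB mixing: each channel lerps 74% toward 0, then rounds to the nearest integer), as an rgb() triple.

rgb(53, 56, 21)

Lerp each channel 74% toward 0:
  R: 204 + 0.74×(0−204) = 204 − 150.96 = 53.04 → 53
  G: 214 + 0.74×(0−214) = 214 − 158.36 = 55.64 → 56
  B: 82 − 60.68 = 21.32 → 21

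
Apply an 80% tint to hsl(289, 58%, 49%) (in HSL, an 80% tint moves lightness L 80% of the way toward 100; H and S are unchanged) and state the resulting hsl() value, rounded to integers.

L moves 80% from 49 toward 100: 49 + 40.8 = 89.8 → 90.
H and S are unchanged.

hsl(289, 58%, 90%)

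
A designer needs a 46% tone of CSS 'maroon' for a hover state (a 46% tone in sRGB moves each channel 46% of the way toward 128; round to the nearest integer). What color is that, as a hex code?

#803b3b

CSS maroon is rgb(128, 0, 0).
A 46% tone moves each channel 46% toward 128:
  R: 128 + 0 = 128 → 128
  G: 0 + 0.46×(128−0) = 0 + 58.88 = 58.88 → 59
  B: 0 + 0.46×(128−0) = 0 + 58.88 = 58.88 → 59
rgb(128, 59, 59) = #803b3b.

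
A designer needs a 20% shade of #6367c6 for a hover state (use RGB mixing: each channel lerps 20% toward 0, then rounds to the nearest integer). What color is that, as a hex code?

#4f529e

#6367c6 is rgb(99, 103, 198).
Per channel, c → c + 0.2(0 − c):
  R: 99 + 0.2×(0−99) = 99 − 19.8 = 79.2 → 79
  G: 103 + 0.2×(0−103) = 103 − 20.6 = 82.4 → 82
  B: 198 − 39.6 = 158.4 → 158
rgb(79, 82, 158) = #4f529e.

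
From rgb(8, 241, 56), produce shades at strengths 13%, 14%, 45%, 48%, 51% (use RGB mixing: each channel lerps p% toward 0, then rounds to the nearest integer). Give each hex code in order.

13%: (8 − 1.04 = 6.96→7, 241 − 31.33 = 209.67→210, 56 − 7.28 = 48.72→49) → #07D231
14%: (8 − 1.12 = 6.88→7, 241 − 33.74 = 207.26→207, 56 − 7.84 = 48.16→48) → #07CF30
45%: (8 − 3.6 = 4.4→4, 241 − 108.45 = 132.55→133, 56 − 25.2 = 30.8→31) → #04851F
48%: (8 − 3.84 = 4.16→4, 241 − 115.68 = 125.32→125, 56 − 26.88 = 29.12→29) → #047D1D
51%: (8 − 4.08 = 3.92→4, 241 − 122.91 = 118.09→118, 56 − 28.56 = 27.44→27) → #04761B

#07D231, #07CF30, #04851F, #047D1D, #04761B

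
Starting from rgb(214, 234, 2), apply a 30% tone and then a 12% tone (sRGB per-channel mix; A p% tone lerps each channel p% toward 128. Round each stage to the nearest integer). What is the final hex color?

A 30% tone moves each channel 30% toward 128:
  R: 214 + 0.3×(128−214) = 214 − 25.8 = 188.2 → 188
  G: 234 − 31.8 = 202.2 → 202
  B: 2 + 0.3×(128−2) = 2 + 37.8 = 39.8 → 40
After the tone: rgb(188, 202, 40) = #bcca28.
Lerp each channel 12% toward 128:
  R: 188 − 7.2 = 180.8 → 181
  G: 202 − 8.88 = 193.12 → 193
  B: 40 + 10.56 = 50.56 → 51
rgb(181, 193, 51) = #b5c133.

#b5c133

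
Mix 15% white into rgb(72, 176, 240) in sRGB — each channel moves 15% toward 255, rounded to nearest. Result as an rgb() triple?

rgb(99, 188, 242)

Lerp each channel 15% toward 255:
  R: 72 + 0.15×(255−72) = 72 + 27.45 = 99.45 → 99
  G: 176 + 0.15×(255−176) = 176 + 11.85 = 187.85 → 188
  B: 240 + 0.15×(255−240) = 240 + 2.25 = 242.25 → 242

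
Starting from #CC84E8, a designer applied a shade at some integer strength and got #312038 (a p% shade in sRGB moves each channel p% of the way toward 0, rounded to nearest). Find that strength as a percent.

#CC84E8 is rgb(204, 132, 232); #312038 is rgb(49, 32, 56).
On the B channel (widest range): 56 ≈ 232 + (p/100)(0 − 232), so p ≈ 100×(56 − 232)/(0 − 232) = -17600/-232 = 75.86.
p = 76 reproduces all three channels after rounding.

76%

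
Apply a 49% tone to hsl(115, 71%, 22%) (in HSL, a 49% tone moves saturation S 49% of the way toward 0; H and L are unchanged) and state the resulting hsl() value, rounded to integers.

S moves 49% from 71 toward 0: 71 − 34.79 = 36.21 → 36.
H and L are unchanged.

hsl(115, 36%, 22%)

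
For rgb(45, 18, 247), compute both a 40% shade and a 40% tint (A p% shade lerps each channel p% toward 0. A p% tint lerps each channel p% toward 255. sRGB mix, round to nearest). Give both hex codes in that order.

40% shade:
  R: 45 + 0.4×(0−45) = 45 − 18 = 27 → 27
  G: 18 + 0.4×(0−18) = 18 − 7.2 = 10.8 → 11
  B: 247 + 0.4×(0−247) = 247 − 98.8 = 148.2 → 148
  → #1b0b94
40% tint:
  R: 45 + 84 = 129 → 129
  G: 18 + 0.4×(255−18) = 18 + 94.8 = 112.8 → 113
  B: 247 + 0.4×(255−247) = 247 + 3.2 = 250.2 → 250
  → #8171fa

#1b0b94, #8171fa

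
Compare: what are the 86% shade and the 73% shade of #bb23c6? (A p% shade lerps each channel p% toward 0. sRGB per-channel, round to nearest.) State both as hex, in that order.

#1a051c, #320935

#bb23c6 is rgb(187, 35, 198).
86% shade:
  R: 187 − 160.82 = 26.18 → 26
  G: 35 − 30.1 = 4.9 → 5
  B: 198 − 170.28 = 27.72 → 28
  → #1a051c
73% shade:
  R: 187 + 0.73×(0−187) = 187 − 136.51 = 50.49 → 50
  G: 35 + 0.73×(0−35) = 35 − 25.55 = 9.45 → 9
  B: 198 − 144.54 = 53.46 → 53
  → #320935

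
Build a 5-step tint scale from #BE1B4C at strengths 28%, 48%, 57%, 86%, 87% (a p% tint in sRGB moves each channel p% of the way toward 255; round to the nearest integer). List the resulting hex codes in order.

#BE1B4C is rgb(190, 27, 76).
28%: (190 + 18.2 = 208.2→208, 27 + 63.84 = 90.84→91, 76 + 50.12 = 126.12→126) → #D05B7E
48%: (190 + 31.2 = 221.2→221, 27 + 109.44 = 136.44→136, 76 + 85.92 = 161.92→162) → #DD88A2
57%: (190 + 37.05 = 227.05→227, 27 + 129.96 = 156.96→157, 76 + 102.03 = 178.03→178) → #E39DB2
86%: (190 + 55.9 = 245.9→246, 27 + 196.08 = 223.08→223, 76 + 153.94 = 229.94→230) → #F6DFE6
87%: (190 + 56.55 = 246.55→247, 27 + 198.36 = 225.36→225, 76 + 155.73 = 231.73→232) → #F7E1E8

#D05B7E, #DD88A2, #E39DB2, #F6DFE6, #F7E1E8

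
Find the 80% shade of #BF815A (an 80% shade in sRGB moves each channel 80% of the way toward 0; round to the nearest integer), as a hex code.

#261A12

#BF815A is rgb(191, 129, 90).
Per channel, c → c + 0.8(0 − c):
  R: 191 + 0.8×(0−191) = 191 − 152.8 = 38.2 → 38
  G: 129 − 103.2 = 25.8 → 26
  B: 90 + 0.8×(0−90) = 90 − 72 = 18 → 18
rgb(38, 26, 18) = #261A12.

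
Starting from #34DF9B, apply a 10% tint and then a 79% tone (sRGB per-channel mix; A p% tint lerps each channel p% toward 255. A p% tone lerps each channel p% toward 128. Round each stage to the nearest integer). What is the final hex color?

#34DF9B is rgb(52, 223, 155).
A 10% tint moves each channel 10% toward 255:
  R: 52 + 0.1×(255−52) = 52 + 20.3 = 72.3 → 72
  G: 223 + 0.1×(255−223) = 223 + 3.2 = 226.2 → 226
  B: 155 + 10 = 165 → 165
After the tint: rgb(72, 226, 165) = #48E2A5.
Per channel, c → c + 0.79(128 − c):
  R: 72 + 44.24 = 116.24 → 116
  G: 226 + 0.79×(128−226) = 226 − 77.42 = 148.58 → 149
  B: 165 − 29.23 = 135.77 → 136
rgb(116, 149, 136) = #749588.

#749588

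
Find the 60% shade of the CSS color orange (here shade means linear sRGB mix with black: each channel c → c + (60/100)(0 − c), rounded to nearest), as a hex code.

#664200

CSS orange is rgb(255, 165, 0).
A 60% shade moves each channel 60% toward 0:
  R: 255 − 153 = 102 → 102
  G: 165 + 0.6×(0−165) = 165 − 99 = 66 → 66
  B: 0 + 0.6×(0−0) = 0 + 0 = 0 → 0
rgb(102, 66, 0) = #664200.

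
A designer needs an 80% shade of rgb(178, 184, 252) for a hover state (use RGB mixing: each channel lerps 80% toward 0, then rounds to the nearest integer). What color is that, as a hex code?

An 80% shade moves each channel 80% toward 0:
  R: 178 + 0.8×(0−178) = 178 − 142.4 = 35.6 → 36
  G: 184 + 0.8×(0−184) = 184 − 147.2 = 36.8 → 37
  B: 252 + 0.8×(0−252) = 252 − 201.6 = 50.4 → 50
rgb(36, 37, 50) = #242532.

#242532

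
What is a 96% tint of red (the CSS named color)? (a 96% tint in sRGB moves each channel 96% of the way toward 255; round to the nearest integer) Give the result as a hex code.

CSS red is rgb(255, 0, 0).
Per channel, c → c + 0.96(255 − c):
  R: 255 + 0.96×(255−255) = 255 + 0 = 255 → 255
  G: 0 + 244.8 = 244.8 → 245
  B: 0 + 0.96×(255−0) = 0 + 244.8 = 244.8 → 245
rgb(255, 245, 245) = #FFF5F5.

#FFF5F5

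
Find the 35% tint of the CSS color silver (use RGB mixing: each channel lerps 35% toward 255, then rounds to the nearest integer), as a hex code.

CSS silver is rgb(192, 192, 192).
Lerp each channel 35% toward 255:
  R: 192 + 22.05 = 214.05 → 214
  G: 192 + 0.35×(255−192) = 192 + 22.05 = 214.05 → 214
  B: 192 + 0.35×(255−192) = 192 + 22.05 = 214.05 → 214
rgb(214, 214, 214) = #D6D6D6.

#D6D6D6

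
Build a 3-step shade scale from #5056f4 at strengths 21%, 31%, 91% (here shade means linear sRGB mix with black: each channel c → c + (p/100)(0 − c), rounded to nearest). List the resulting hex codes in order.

#3f44c1, #373ba8, #070816

#5056f4 is rgb(80, 86, 244).
21%: (80 − 16.8 = 63.2→63, 86 − 18.06 = 67.94→68, 244 − 51.24 = 192.76→193) → #3f44c1
31%: (80 − 24.8 = 55.2→55, 86 − 26.66 = 59.34→59, 244 − 75.64 = 168.36→168) → #373ba8
91%: (80 − 72.8 = 7.2→7, 86 − 78.26 = 7.74→8, 244 − 222.04 = 21.96→22) → #070816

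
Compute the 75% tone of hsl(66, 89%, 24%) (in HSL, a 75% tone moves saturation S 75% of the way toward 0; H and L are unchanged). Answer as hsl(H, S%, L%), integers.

S moves 75% from 89 toward 0: 89 − 66.75 = 22.25 → 22.
H and L are unchanged.

hsl(66, 22%, 24%)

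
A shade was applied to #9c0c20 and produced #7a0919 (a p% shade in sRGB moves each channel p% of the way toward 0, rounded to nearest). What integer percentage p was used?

22%

#9c0c20 is rgb(156, 12, 32); #7a0919 is rgb(122, 9, 25).
On the R channel (widest range): 122 ≈ 156 + (p/100)(0 − 156), so p ≈ 100×(122 − 156)/(0 − 156) = -3400/-156 = 21.79.
p = 22 reproduces all three channels after rounding.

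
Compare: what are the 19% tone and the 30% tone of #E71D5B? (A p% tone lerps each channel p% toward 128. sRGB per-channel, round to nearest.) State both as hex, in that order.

#E71D5B is rgb(231, 29, 91).
19% tone:
  R: 231 − 19.57 = 211.43 → 211
  G: 29 + 18.81 = 47.81 → 48
  B: 91 + 0.19×(128−91) = 91 + 7.03 = 98.03 → 98
  → #D33062
30% tone:
  R: 231 + 0.3×(128−231) = 231 − 30.9 = 200.1 → 200
  G: 29 + 0.3×(128−29) = 29 + 29.7 = 58.7 → 59
  B: 91 + 11.1 = 102.1 → 102
  → #C83B66

#D33062, #C83B66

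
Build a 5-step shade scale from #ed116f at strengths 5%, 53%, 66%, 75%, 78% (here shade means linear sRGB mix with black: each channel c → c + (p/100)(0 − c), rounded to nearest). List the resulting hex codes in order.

#e11069, #6f0834, #510626, #3b041c, #340418

#ed116f is rgb(237, 17, 111).
5%: (237 − 11.85 = 225.15→225, 17 − 0.85 = 16.15→16, 111 − 5.55 = 105.45→105) → #e11069
53%: (237 − 125.61 = 111.39→111, 17 − 9.01 = 7.99→8, 111 − 58.83 = 52.17→52) → #6f0834
66%: (237 − 156.42 = 80.58→81, 17 − 11.22 = 5.78→6, 111 − 73.26 = 37.74→38) → #510626
75%: (237 − 177.75 = 59.25→59, 17 − 12.75 = 4.25→4, 111 − 83.25 = 27.75→28) → #3b041c
78%: (237 − 184.86 = 52.14→52, 17 − 13.26 = 3.74→4, 111 − 86.58 = 24.42→24) → #340418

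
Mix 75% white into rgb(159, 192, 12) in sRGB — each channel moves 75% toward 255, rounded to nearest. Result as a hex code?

Per channel, c → c + 0.75(255 − c):
  R: 159 + 0.75×(255−159) = 159 + 72 = 231 → 231
  G: 192 + 47.25 = 239.25 → 239
  B: 12 + 0.75×(255−12) = 12 + 182.25 = 194.25 → 194
rgb(231, 239, 194) = #e7efc2.

#e7efc2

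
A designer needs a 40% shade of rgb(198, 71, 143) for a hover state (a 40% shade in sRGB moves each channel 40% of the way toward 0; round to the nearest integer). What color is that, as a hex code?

#772B56

Per channel, c → c + 0.4(0 − c):
  R: 198 + 0.4×(0−198) = 198 − 79.2 = 118.8 → 119
  G: 71 + 0.4×(0−71) = 71 − 28.4 = 42.6 → 43
  B: 143 + 0.4×(0−143) = 143 − 57.2 = 85.8 → 86
rgb(119, 43, 86) = #772B56.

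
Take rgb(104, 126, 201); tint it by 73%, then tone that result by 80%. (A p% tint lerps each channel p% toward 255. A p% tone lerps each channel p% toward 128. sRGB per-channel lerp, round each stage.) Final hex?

#919296

A 73% tint moves each channel 73% toward 255:
  R: 104 + 110.23 = 214.23 → 214
  G: 126 + 94.17 = 220.17 → 220
  B: 201 + 39.42 = 240.42 → 240
After the tint: rgb(214, 220, 240) = #d6dcf0.
Per channel, c → c + 0.8(128 − c):
  R: 214 − 68.8 = 145.2 → 145
  G: 220 + 0.8×(128−220) = 220 − 73.6 = 146.4 → 146
  B: 240 + 0.8×(128−240) = 240 − 89.6 = 150.4 → 150
rgb(145, 146, 150) = #919296.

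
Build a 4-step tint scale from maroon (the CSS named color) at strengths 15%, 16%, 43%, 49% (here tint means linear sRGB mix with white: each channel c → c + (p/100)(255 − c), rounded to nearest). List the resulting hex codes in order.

#932626, #942929, #b76e6e, #be7d7d

CSS maroon is rgb(128, 0, 0).
15%: (128 + 19.05 = 147.05→147, 0 + 38.25 = 38.25→38, 0 + 38.25 = 38.25→38) → #932626
16%: (128 + 20.32 = 148.32→148, 0 + 40.8 = 40.8→41, 0 + 40.8 = 40.8→41) → #942929
43%: (128 + 54.61 = 182.61→183, 0 + 109.65 = 109.65→110, 0 + 109.65 = 109.65→110) → #b76e6e
49%: (128 + 62.23 = 190.23→190, 0 + 124.95 = 124.95→125, 0 + 124.95 = 124.95→125) → #be7d7d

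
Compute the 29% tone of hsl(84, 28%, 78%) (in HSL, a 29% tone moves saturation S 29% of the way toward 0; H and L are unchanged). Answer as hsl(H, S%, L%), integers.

S moves 29% from 28 toward 0: 28 − 8.12 = 19.88 → 20.
H and L are unchanged.

hsl(84, 20%, 78%)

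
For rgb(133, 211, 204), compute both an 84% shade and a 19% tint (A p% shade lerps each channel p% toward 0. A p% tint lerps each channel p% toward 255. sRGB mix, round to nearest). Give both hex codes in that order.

84% shade:
  R: 133 − 111.72 = 21.28 → 21
  G: 211 + 0.84×(0−211) = 211 − 177.24 = 33.76 → 34
  B: 204 + 0.84×(0−204) = 204 − 171.36 = 32.64 → 33
  → #152221
19% tint:
  R: 133 + 0.19×(255−133) = 133 + 23.18 = 156.18 → 156
  G: 211 + 0.19×(255−211) = 211 + 8.36 = 219.36 → 219
  B: 204 + 0.19×(255−204) = 204 + 9.69 = 213.69 → 214
  → #9CDBD6

#152221, #9CDBD6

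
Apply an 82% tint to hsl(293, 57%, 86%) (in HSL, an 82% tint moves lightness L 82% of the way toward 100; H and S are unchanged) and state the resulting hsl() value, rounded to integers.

hsl(293, 57%, 97%)

L moves 82% from 86 toward 100: 86 + 11.48 = 97.48 → 97.
H and S are unchanged.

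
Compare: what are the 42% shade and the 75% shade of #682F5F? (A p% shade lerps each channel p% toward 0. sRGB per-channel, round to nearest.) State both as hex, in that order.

#3C1B37, #1A0C18

#682F5F is rgb(104, 47, 95).
42% shade:
  R: 104 + 0.42×(0−104) = 104 − 43.68 = 60.32 → 60
  G: 47 + 0.42×(0−47) = 47 − 19.74 = 27.26 → 27
  B: 95 − 39.9 = 55.1 → 55
  → #3C1B37
75% shade:
  R: 104 + 0.75×(0−104) = 104 − 78 = 26 → 26
  G: 47 − 35.25 = 11.75 → 12
  B: 95 + 0.75×(0−95) = 95 − 71.25 = 23.75 → 24
  → #1A0C18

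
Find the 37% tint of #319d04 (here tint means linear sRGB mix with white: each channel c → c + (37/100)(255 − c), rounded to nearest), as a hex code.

#7dc161

#319d04 is rgb(49, 157, 4).
Per channel, c → c + 0.37(255 − c):
  R: 49 + 76.22 = 125.22 → 125
  G: 157 + 36.26 = 193.26 → 193
  B: 4 + 92.87 = 96.87 → 97
rgb(125, 193, 97) = #7dc161.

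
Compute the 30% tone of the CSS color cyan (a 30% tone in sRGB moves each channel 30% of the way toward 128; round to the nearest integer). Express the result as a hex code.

CSS cyan is rgb(0, 255, 255).
Lerp each channel 30% toward 128:
  R: 0 + 0.3×(128−0) = 0 + 38.4 = 38.4 → 38
  G: 255 + 0.3×(128−255) = 255 − 38.1 = 216.9 → 217
  B: 255 + 0.3×(128−255) = 255 − 38.1 = 216.9 → 217
rgb(38, 217, 217) = #26d9d9.

#26d9d9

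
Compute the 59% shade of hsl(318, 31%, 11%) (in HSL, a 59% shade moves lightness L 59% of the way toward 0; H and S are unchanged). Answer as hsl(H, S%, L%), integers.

hsl(318, 31%, 5%)

L moves 59% from 11 toward 0: 11 − 6.49 = 4.51 → 5.
H and S are unchanged.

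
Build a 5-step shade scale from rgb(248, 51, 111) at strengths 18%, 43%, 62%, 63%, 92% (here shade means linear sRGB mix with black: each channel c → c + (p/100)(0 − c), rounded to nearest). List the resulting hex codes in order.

#cb2a5b, #8d1d3f, #5e132a, #5c1329, #140409

18%: (248 − 44.64 = 203.36→203, 51 − 9.18 = 41.82→42, 111 − 19.98 = 91.02→91) → #cb2a5b
43%: (248 − 106.64 = 141.36→141, 51 − 21.93 = 29.07→29, 111 − 47.73 = 63.27→63) → #8d1d3f
62%: (248 − 153.76 = 94.24→94, 51 − 31.62 = 19.38→19, 111 − 68.82 = 42.18→42) → #5e132a
63%: (248 − 156.24 = 91.76→92, 51 − 32.13 = 18.87→19, 111 − 69.93 = 41.07→41) → #5c1329
92%: (248 − 228.16 = 19.84→20, 51 − 46.92 = 4.08→4, 111 − 102.12 = 8.88→9) → #140409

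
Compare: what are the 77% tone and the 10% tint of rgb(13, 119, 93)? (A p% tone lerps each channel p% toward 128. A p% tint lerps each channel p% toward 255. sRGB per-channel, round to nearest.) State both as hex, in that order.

#667e78, #25856d

77% tone:
  R: 13 + 88.55 = 101.55 → 102
  G: 119 + 6.93 = 125.93 → 126
  B: 93 + 0.77×(128−93) = 93 + 26.95 = 119.95 → 120
  → #667e78
10% tint:
  R: 13 + 0.1×(255−13) = 13 + 24.2 = 37.2 → 37
  G: 119 + 0.1×(255−119) = 119 + 13.6 = 132.6 → 133
  B: 93 + 16.2 = 109.2 → 109
  → #25856d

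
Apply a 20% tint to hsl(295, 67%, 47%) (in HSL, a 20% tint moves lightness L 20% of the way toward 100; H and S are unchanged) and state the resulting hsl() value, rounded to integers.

hsl(295, 67%, 58%)

L moves 20% from 47 toward 100: 47 + 10.6 = 57.6 → 58.
H and S are unchanged.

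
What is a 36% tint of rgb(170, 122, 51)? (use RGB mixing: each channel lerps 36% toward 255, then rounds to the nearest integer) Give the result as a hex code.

#c9aa7c

A 36% tint moves each channel 36% toward 255:
  R: 170 + 0.36×(255−170) = 170 + 30.6 = 200.6 → 201
  G: 122 + 0.36×(255−122) = 122 + 47.88 = 169.88 → 170
  B: 51 + 0.36×(255−51) = 51 + 73.44 = 124.44 → 124
rgb(201, 170, 124) = #c9aa7c.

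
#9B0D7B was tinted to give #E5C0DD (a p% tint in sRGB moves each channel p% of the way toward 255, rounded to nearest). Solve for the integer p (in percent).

#9B0D7B is rgb(155, 13, 123); #E5C0DD is rgb(229, 192, 221).
On the G channel (widest range): 192 ≈ 13 + (p/100)(255 − 13), so p ≈ 100×(192 − 13)/(255 − 13) = 17900/242 = 73.97.
p = 74 reproduces all three channels after rounding.

74%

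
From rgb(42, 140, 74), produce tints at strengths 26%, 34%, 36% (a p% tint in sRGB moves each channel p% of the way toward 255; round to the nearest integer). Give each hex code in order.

26%: (42 + 55.38 = 97.38→97, 140 + 29.9 = 169.9→170, 74 + 47.06 = 121.06→121) → #61AA79
34%: (42 + 72.42 = 114.42→114, 140 + 39.1 = 179.1→179, 74 + 61.54 = 135.54→136) → #72B388
36%: (42 + 76.68 = 118.68→119, 140 + 41.4 = 181.4→181, 74 + 65.16 = 139.16→139) → #77B58B

#61AA79, #72B388, #77B58B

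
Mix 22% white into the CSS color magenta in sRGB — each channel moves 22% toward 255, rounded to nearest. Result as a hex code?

CSS magenta is rgb(255, 0, 255).
A 22% tint moves each channel 22% toward 255:
  R: 255 + 0 = 255 → 255
  G: 0 + 56.1 = 56.1 → 56
  B: 255 + 0 = 255 → 255
rgb(255, 56, 255) = #ff38ff.

#ff38ff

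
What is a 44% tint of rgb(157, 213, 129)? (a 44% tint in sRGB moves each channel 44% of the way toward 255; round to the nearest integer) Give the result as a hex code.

Per channel, c → c + 0.44(255 − c):
  R: 157 + 0.44×(255−157) = 157 + 43.12 = 200.12 → 200
  G: 213 + 0.44×(255−213) = 213 + 18.48 = 231.48 → 231
  B: 129 + 0.44×(255−129) = 129 + 55.44 = 184.44 → 184
rgb(200, 231, 184) = #C8E7B8.

#C8E7B8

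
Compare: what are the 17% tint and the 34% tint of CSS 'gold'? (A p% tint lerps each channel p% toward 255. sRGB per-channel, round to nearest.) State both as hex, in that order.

#FFDE2B, #FFE557

CSS gold is rgb(255, 215, 0).
17% tint:
  R: 255 + 0 = 255 → 255
  G: 215 + 0.17×(255−215) = 215 + 6.8 = 221.8 → 222
  B: 0 + 43.35 = 43.35 → 43
  → #FFDE2B
34% tint:
  R: 255 + 0.34×(255−255) = 255 + 0 = 255 → 255
  G: 215 + 0.34×(255−215) = 215 + 13.6 = 228.6 → 229
  B: 0 + 0.34×(255−0) = 0 + 86.7 = 86.7 → 87
  → #FFE557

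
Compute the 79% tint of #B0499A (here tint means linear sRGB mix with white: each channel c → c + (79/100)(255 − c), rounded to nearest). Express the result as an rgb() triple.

rgb(238, 217, 234)

#B0499A is rgb(176, 73, 154).
A 79% tint moves each channel 79% toward 255:
  R: 176 + 0.79×(255−176) = 176 + 62.41 = 238.41 → 238
  G: 73 + 0.79×(255−73) = 73 + 143.78 = 216.78 → 217
  B: 154 + 79.79 = 233.79 → 234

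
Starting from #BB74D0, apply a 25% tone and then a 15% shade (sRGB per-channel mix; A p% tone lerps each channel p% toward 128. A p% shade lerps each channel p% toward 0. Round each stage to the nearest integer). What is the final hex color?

#BB74D0 is rgb(187, 116, 208).
Lerp each channel 25% toward 128:
  R: 187 − 14.75 = 172.25 → 172
  G: 116 + 3 = 119 → 119
  B: 208 + 0.25×(128−208) = 208 − 20 = 188 → 188
After the tone: rgb(172, 119, 188) = #AC77BC.
A 15% shade moves each channel 15% toward 0:
  R: 172 + 0.15×(0−172) = 172 − 25.8 = 146.2 → 146
  G: 119 + 0.15×(0−119) = 119 − 17.85 = 101.15 → 101
  B: 188 − 28.2 = 159.8 → 160
rgb(146, 101, 160) = #9265A0.

#9265A0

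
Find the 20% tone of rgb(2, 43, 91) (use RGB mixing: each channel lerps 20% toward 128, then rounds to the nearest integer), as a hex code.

Lerp each channel 20% toward 128:
  R: 2 + 25.2 = 27.2 → 27
  G: 43 + 0.2×(128−43) = 43 + 17 = 60 → 60
  B: 91 + 0.2×(128−91) = 91 + 7.4 = 98.4 → 98
rgb(27, 60, 98) = #1b3c62.

#1b3c62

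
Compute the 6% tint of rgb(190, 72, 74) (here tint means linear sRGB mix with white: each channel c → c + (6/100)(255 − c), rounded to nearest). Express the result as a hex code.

#C25355

Per channel, c → c + 0.06(255 − c):
  R: 190 + 3.9 = 193.9 → 194
  G: 72 + 10.98 = 82.98 → 83
  B: 74 + 0.06×(255−74) = 74 + 10.86 = 84.86 → 85
rgb(194, 83, 85) = #C25355.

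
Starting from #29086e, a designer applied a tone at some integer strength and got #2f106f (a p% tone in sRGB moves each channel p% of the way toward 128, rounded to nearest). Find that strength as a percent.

#29086e is rgb(41, 8, 110); #2f106f is rgb(47, 16, 111).
On the G channel (widest range): 16 ≈ 8 + (p/100)(128 − 8), so p ≈ 100×(16 − 8)/(128 − 8) = 800/120 = 6.67.
p = 7 reproduces all three channels after rounding.

7%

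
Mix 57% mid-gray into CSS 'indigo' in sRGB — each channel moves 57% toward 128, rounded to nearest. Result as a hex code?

#694981

CSS indigo is rgb(75, 0, 130).
A 57% tone moves each channel 57% toward 128:
  R: 75 + 0.57×(128−75) = 75 + 30.21 = 105.21 → 105
  G: 0 + 0.57×(128−0) = 0 + 72.96 = 72.96 → 73
  B: 130 − 1.14 = 128.86 → 129
rgb(105, 73, 129) = #694981.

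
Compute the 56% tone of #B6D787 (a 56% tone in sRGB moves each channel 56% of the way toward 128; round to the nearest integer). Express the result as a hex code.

#B6D787 is rgb(182, 215, 135).
Per channel, c → c + 0.56(128 − c):
  R: 182 − 30.24 = 151.76 → 152
  G: 215 + 0.56×(128−215) = 215 − 48.72 = 166.28 → 166
  B: 135 − 3.92 = 131.08 → 131
rgb(152, 166, 131) = #98A683.

#98A683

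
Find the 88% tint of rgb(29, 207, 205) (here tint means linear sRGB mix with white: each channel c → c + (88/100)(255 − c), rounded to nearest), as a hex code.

#E4F9F9

Per channel, c → c + 0.88(255 − c):
  R: 29 + 198.88 = 227.88 → 228
  G: 207 + 0.88×(255−207) = 207 + 42.24 = 249.24 → 249
  B: 205 + 0.88×(255−205) = 205 + 44 = 249 → 249
rgb(228, 249, 249) = #E4F9F9.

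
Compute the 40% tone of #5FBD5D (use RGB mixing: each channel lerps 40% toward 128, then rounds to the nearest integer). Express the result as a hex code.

#5FBD5D is rgb(95, 189, 93).
Lerp each channel 40% toward 128:
  R: 95 + 0.4×(128−95) = 95 + 13.2 = 108.2 → 108
  G: 189 − 24.4 = 164.6 → 165
  B: 93 + 14 = 107 → 107
rgb(108, 165, 107) = #6CA56B.

#6CA56B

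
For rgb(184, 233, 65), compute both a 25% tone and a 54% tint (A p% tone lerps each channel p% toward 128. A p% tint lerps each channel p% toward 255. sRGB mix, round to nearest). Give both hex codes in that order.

#AACF51, #DEF5A8

25% tone:
  R: 184 − 14 = 170 → 170
  G: 233 + 0.25×(128−233) = 233 − 26.25 = 206.75 → 207
  B: 65 + 0.25×(128−65) = 65 + 15.75 = 80.75 → 81
  → #AACF51
54% tint:
  R: 184 + 0.54×(255−184) = 184 + 38.34 = 222.34 → 222
  G: 233 + 11.88 = 244.88 → 245
  B: 65 + 102.6 = 167.6 → 168
  → #DEF5A8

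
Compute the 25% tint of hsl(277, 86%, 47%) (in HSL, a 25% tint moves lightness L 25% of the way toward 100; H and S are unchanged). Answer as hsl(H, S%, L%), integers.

hsl(277, 86%, 60%)

L moves 25% from 47 toward 100: 47 + 13.25 = 60.25 → 60.
H and S are unchanged.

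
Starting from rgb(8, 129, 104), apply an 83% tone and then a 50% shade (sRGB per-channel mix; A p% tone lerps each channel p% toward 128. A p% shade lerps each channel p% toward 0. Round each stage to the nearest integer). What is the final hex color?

#36403e

An 83% tone moves each channel 83% toward 128:
  R: 8 + 99.6 = 107.6 → 108
  G: 129 + 0.83×(128−129) = 129 − 0.83 = 128.17 → 128
  B: 104 + 0.83×(128−104) = 104 + 19.92 = 123.92 → 124
After the tone: rgb(108, 128, 124) = #6c807c.
Per channel, c → c + 0.5(0 − c):
  R: 108 − 54 = 54 → 54
  G: 128 − 64 = 64 → 64
  B: 124 + 0.5×(0−124) = 124 − 62 = 62 → 62
rgb(54, 64, 62) = #36403e.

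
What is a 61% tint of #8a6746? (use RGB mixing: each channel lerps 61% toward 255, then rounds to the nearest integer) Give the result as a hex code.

#d1c4b7

#8a6746 is rgb(138, 103, 70).
Per channel, c → c + 0.61(255 − c):
  R: 138 + 0.61×(255−138) = 138 + 71.37 = 209.37 → 209
  G: 103 + 0.61×(255−103) = 103 + 92.72 = 195.72 → 196
  B: 70 + 0.61×(255−70) = 70 + 112.85 = 182.85 → 183
rgb(209, 196, 183) = #d1c4b7.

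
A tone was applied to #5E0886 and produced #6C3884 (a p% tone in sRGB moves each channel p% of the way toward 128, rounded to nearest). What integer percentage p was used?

#5E0886 is rgb(94, 8, 134); #6C3884 is rgb(108, 56, 132).
On the G channel (widest range): 56 ≈ 8 + (p/100)(128 − 8), so p ≈ 100×(56 − 8)/(128 − 8) = 4800/120 = 40.00.
p = 40 reproduces all three channels after rounding.

40%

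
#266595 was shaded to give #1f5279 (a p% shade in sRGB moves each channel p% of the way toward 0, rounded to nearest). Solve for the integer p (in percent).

#266595 is rgb(38, 101, 149); #1f5279 is rgb(31, 82, 121).
On the B channel (widest range): 121 ≈ 149 + (p/100)(0 − 149), so p ≈ 100×(121 − 149)/(0 − 149) = -2800/-149 = 18.79.
p = 19 reproduces all three channels after rounding.

19%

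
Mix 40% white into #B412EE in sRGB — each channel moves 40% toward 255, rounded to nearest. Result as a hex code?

#B412EE is rgb(180, 18, 238).
Lerp each channel 40% toward 255:
  R: 180 + 0.4×(255−180) = 180 + 30 = 210 → 210
  G: 18 + 0.4×(255−18) = 18 + 94.8 = 112.8 → 113
  B: 238 + 6.8 = 244.8 → 245
rgb(210, 113, 245) = #D271F5.

#D271F5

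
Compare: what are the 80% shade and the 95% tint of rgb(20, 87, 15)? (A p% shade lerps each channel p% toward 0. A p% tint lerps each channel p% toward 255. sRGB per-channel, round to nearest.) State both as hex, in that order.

80% shade:
  R: 20 − 16 = 4 → 4
  G: 87 + 0.8×(0−87) = 87 − 69.6 = 17.4 → 17
  B: 15 + 0.8×(0−15) = 15 − 12 = 3 → 3
  → #041103
95% tint:
  R: 20 + 0.95×(255−20) = 20 + 223.25 = 243.25 → 243
  G: 87 + 159.6 = 246.6 → 247
  B: 15 + 228 = 243 → 243
  → #f3f7f3

#041103, #f3f7f3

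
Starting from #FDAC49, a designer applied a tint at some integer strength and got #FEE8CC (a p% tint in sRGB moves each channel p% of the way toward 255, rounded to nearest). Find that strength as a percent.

72%

#FDAC49 is rgb(253, 172, 73); #FEE8CC is rgb(254, 232, 204).
On the B channel (widest range): 204 ≈ 73 + (p/100)(255 − 73), so p ≈ 100×(204 − 73)/(255 − 73) = 13100/182 = 71.98.
p = 72 reproduces all three channels after rounding.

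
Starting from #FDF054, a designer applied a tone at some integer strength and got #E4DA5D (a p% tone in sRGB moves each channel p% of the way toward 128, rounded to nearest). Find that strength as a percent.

20%

#FDF054 is rgb(253, 240, 84); #E4DA5D is rgb(228, 218, 93).
On the R channel (widest range): 228 ≈ 253 + (p/100)(128 − 253), so p ≈ 100×(228 − 253)/(128 − 253) = -2500/-125 = 20.00.
p = 20 reproduces all three channels after rounding.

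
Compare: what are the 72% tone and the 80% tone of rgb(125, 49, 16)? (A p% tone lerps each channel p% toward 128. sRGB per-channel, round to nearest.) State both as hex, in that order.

#7F6A61, #7F706A

72% tone:
  R: 125 + 2.16 = 127.16 → 127
  G: 49 + 0.72×(128−49) = 49 + 56.88 = 105.88 → 106
  B: 16 + 0.72×(128−16) = 16 + 80.64 = 96.64 → 97
  → #7F6A61
80% tone:
  R: 125 + 2.4 = 127.4 → 127
  G: 49 + 0.8×(128−49) = 49 + 63.2 = 112.2 → 112
  B: 16 + 0.8×(128−16) = 16 + 89.6 = 105.6 → 106
  → #7F706A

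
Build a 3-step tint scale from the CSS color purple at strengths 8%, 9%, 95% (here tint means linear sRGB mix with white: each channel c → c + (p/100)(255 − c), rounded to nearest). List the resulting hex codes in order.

#8A148A, #8B178B, #F9F2F9

CSS purple is rgb(128, 0, 128).
8%: (128 + 10.16 = 138.16→138, 0 + 20.4 = 20.4→20, 128 + 10.16 = 138.16→138) → #8A148A
9%: (128 + 11.43 = 139.43→139, 0 + 22.95 = 22.95→23, 128 + 11.43 = 139.43→139) → #8B178B
95%: (128 + 120.65 = 248.65→249, 0 + 242.25 = 242.25→242, 128 + 120.65 = 248.65→249) → #F9F2F9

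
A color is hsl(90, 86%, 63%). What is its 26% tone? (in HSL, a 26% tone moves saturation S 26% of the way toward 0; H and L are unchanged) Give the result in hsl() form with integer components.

S moves 26% from 86 toward 0: 86 − 22.36 = 63.64 → 64.
H and L are unchanged.

hsl(90, 64%, 63%)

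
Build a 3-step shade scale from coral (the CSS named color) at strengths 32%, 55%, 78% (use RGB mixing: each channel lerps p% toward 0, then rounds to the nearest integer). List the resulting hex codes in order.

CSS coral is rgb(255, 127, 80).
32%: (255 − 81.6 = 173.4→173, 127 − 40.64 = 86.36→86, 80 − 25.6 = 54.4→54) → #AD5636
55%: (255 − 140.25 = 114.75→115, 127 − 69.85 = 57.15→57, 80 − 44 = 36→36) → #733924
78%: (255 − 198.9 = 56.1→56, 127 − 99.06 = 27.94→28, 80 − 62.4 = 17.6→18) → #381C12

#AD5636, #733924, #381C12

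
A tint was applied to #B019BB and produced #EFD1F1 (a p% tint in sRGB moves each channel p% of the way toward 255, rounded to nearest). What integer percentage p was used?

80%

#B019BB is rgb(176, 25, 187); #EFD1F1 is rgb(239, 209, 241).
On the G channel (widest range): 209 ≈ 25 + (p/100)(255 − 25), so p ≈ 100×(209 − 25)/(255 − 25) = 18400/230 = 80.00.
p = 80 reproduces all three channels after rounding.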